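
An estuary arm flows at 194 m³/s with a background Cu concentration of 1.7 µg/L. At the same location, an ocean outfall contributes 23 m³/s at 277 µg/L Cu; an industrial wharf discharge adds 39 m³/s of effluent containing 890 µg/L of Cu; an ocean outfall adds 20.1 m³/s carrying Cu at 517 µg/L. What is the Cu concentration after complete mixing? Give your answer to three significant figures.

Conservation of mass: C = (194.0·1.700 + 23.00·277.0 + 39.00·890.0 + 20.10·517.0) / 276.1 = 51800/276.1 = 187.6 µg/L.

188 µg/L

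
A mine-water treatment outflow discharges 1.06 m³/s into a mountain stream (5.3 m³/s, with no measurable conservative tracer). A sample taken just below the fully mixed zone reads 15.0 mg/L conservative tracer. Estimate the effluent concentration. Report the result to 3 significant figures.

Mass balance: 5.300·0 + 1.060·Cₑ = 6.360·15.00
→ Cₑ = (6.360·15.00 − 5.300·0) / 1.060 = 90.00 mg/L.

90.0 mg/L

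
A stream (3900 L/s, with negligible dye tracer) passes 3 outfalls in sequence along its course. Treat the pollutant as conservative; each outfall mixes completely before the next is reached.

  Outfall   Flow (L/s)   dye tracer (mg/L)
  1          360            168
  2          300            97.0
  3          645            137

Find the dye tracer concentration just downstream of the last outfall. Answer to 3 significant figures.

34.2 mg/L

After outfall 1: Q = 3900 + 360.0 = 4260 L/s; C = (3900·0 + 360.0·168.0)/4260 = 14.20 mg/L.
After outfall 2: Q = 4260 + 300.0 = 4560 L/s; C = (4260·14.20 + 300.0·97.00)/4560 = 19.64 mg/L.
After outfall 3: Q = 4560 + 645.0 = 5205 L/s; C = (4560·19.64 + 645.0·137.0)/5205 = 34.19 mg/L.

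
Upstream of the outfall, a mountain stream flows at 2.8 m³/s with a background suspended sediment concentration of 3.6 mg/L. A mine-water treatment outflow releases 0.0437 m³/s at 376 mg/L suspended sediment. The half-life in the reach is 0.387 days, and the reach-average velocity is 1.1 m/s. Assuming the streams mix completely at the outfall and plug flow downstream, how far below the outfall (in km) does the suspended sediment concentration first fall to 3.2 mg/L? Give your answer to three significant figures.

Conservation of mass: C = (2.800·3.600 + 0.04370·376.0) / 2.844 = 26.51/2.844 = 9.323 mg/L.
Half-life 0.387 d → k = ln 2 / 0.387 = 1.791 d⁻¹.
Set 9.323·exp(−k·t) = 3.2 → t = ln(9.323/3.2)/k = 51580 s = 14.33 h.
Distance = v·t = 1.1·51580 = 56740 m = 56.74 km.

56.7 km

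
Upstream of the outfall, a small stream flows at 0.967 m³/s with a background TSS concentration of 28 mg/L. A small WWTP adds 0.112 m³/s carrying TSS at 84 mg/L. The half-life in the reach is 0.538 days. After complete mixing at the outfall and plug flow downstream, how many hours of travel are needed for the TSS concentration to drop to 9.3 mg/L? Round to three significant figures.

Conservation of mass: C = (0.9670·28.00 + 0.1120·84.00) / 1.079 = 36.48/1.079 = 33.81 mg/L.
Half-life 0.538 d → k = ln 2 / 0.538 = 1.288 d⁻¹.
33.81·exp(−k·t) = 9.3 → t = ln(33.81/9.3)/k = 86560 s = 24.05 h.

24.0 h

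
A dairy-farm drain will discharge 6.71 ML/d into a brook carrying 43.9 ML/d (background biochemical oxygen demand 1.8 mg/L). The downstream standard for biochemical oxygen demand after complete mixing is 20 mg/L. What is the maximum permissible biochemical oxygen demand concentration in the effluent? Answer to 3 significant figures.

139 mg/L

At the limit, (Qr·Cr + Qe·Cₑ)/(Qr + Qe) = 20:
Cₑ = (50.61·20 − 43.90·1.800) / 6.710 = 139.1 mg/L.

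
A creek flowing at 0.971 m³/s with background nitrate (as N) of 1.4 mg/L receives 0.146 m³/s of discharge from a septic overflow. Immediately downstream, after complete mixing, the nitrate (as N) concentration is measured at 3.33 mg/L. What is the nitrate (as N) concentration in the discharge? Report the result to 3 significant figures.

16.2 mg/L

Mass balance: 0.9710·1.400 + 0.1460·Cₑ = 1.117·3.330
→ Cₑ = (1.117·3.330 − 0.9710·1.400) / 0.1460 = 16.17 mg/L.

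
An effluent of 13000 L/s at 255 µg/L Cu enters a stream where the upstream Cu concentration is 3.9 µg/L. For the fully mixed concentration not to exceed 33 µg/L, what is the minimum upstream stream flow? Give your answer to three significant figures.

99200 L/s

Set C_mix = 33: (Q·3.900 + 13000·255.0) / (Q + 13000) = 33
→ Q = 13000·(255.0 − 33)/(33 − 3.900) = 99180 L/s.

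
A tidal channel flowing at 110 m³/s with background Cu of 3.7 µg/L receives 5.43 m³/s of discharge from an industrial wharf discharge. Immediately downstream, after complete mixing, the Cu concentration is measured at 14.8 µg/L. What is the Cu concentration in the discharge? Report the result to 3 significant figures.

Mass balance: 110.0·3.700 + 5.430·Cₑ = 115.4·14.80
→ Cₑ = (115.4·14.80 − 110.0·3.700) / 5.430 = 239.7 µg/L.

240 µg/L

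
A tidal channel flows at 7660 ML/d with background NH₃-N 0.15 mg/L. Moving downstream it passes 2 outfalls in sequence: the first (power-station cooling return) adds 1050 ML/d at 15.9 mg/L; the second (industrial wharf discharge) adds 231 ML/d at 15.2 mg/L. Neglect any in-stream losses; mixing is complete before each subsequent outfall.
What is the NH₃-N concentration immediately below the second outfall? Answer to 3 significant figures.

2.39 mg/L

Below outfall 1: Q → 8710 ML/d, C = (7660·0.1500 + 1050·15.90)/8710 = 2.049 mg/L.
Below outfall 2: Q → 8941 ML/d, C = (8710·2.049 + 231.0·15.20)/8941 = 2.388 mg/L.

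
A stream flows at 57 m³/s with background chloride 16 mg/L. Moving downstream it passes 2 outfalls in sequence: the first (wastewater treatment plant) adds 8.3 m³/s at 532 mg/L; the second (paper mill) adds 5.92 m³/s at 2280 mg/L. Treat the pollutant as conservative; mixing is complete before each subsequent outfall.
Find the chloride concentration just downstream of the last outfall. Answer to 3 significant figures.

Below outfall 1: Q → 65.30 m³/s, C = (57.00·16.00 + 8.300·532.0)/65.30 = 81.59 mg/L.
Below outfall 2: Q → 71.22 m³/s, C = (65.30·81.59 + 5.920·2280)/71.22 = 264.3 mg/L.

264 mg/L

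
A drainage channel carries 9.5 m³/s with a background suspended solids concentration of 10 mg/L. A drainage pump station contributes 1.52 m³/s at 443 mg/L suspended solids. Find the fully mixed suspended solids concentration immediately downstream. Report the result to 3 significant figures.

Flow-weighted average: C = (9.500·10.00 + 1.520·443.0) / 11.02 = 768.4/11.02 = 69.72 mg/L.

69.7 mg/L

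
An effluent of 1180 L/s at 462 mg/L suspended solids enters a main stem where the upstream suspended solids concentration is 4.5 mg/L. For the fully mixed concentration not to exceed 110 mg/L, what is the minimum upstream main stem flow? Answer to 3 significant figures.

Set C_mix = 110: (Q·4.500 + 1180·462.0) / (Q + 1180) = 110
→ Q = 1180·(462.0 − 110)/(110 − 4.500) = 3937 L/s.

3940 L/s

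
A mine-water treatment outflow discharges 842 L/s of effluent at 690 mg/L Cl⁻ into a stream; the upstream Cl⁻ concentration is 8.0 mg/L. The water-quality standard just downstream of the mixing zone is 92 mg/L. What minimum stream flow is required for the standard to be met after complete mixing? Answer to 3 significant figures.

Set C_mix = 92: (Q·8.000 + 842.0·690.0) / (Q + 842.0) = 92
→ Q = 842.0·(690.0 − 92)/(92 − 8.000) = 5994 L/s.

5990 L/s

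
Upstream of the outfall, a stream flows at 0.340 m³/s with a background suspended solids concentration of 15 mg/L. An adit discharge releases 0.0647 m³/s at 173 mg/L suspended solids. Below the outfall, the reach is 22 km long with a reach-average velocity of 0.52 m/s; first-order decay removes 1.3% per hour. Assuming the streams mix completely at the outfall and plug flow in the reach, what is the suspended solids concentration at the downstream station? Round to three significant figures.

34.5 mg/L

Mass balance: C = (0.3400·15.00 + 0.06470·173.0) / 0.4047 = 16.29/0.4047 = 40.26 mg/L.
Travel time t = 22·1000 / 0.52 = 42310 s = 11.75 h.
1.3%/h lost → k = −ln(1 − 0.013) = 0.01309 h⁻¹.
Decay over the reach: 40.26·exp(−kt) = 40.26·0.8575 = 34.52 mg/L.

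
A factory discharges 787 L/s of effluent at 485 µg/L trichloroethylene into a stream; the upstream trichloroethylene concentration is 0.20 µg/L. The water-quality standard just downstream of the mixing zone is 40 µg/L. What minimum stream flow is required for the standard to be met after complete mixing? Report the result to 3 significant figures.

8800 L/s

Set C_mix = 40: (Q·0.2000 + 787.0·485.0) / (Q + 787.0) = 40
→ Q = 787.0·(485.0 − 40)/(40 − 0.2000) = 8799 L/s.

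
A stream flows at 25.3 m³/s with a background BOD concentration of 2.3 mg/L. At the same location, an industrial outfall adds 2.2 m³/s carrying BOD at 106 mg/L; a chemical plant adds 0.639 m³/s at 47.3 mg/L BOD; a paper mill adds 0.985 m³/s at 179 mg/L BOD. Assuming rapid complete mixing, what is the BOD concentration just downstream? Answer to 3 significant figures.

17.1 mg/L

Mixed concentration C = ΣQC/ΣQ = (25.30·2.300 + 2.200·106.0 + 0.6390·47.30 + 0.9850·179.0) / 29.12 = 497.9/29.12 = 17.10 mg/L.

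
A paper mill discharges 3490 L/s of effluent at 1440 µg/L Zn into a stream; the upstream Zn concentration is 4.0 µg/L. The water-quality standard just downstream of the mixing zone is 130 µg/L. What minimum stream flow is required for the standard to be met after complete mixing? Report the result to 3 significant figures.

Set C_mix = 130: (Q·4.000 + 3490·1440) / (Q + 3490) = 130
→ Q = 3490·(1440 − 130)/(130 − 4.000) = 36280 L/s.

36300 L/s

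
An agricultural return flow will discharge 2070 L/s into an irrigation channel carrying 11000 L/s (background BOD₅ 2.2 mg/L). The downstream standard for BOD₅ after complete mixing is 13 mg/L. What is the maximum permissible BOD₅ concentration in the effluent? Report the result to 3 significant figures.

70.4 mg/L

At the limit, (Qr·Cr + Qe·Cₑ)/(Qr + Qe) = 13:
Cₑ = (13070·13 − 11000·2.200) / 2070 = 70.39 mg/L.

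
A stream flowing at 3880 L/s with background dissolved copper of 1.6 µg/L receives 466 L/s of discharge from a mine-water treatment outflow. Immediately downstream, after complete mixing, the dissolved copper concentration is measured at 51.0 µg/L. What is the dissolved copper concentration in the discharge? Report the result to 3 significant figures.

Mass balance: 3880·1.600 + 466.0·Cₑ = 4346·51.00
→ Cₑ = (4346·51.00 − 3880·1.600) / 466.0 = 462.3 µg/L.

462 µg/L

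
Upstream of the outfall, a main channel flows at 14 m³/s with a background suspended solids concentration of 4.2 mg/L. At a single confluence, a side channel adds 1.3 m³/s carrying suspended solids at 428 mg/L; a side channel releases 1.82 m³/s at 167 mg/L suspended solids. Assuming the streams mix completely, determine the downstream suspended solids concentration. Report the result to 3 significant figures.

Conservation of mass: C = (14.00·4.200 + 1.300·428.0 + 1.820·167.0) / 17.12 = 919.1/17.12 = 53.69 mg/L.

53.7 mg/L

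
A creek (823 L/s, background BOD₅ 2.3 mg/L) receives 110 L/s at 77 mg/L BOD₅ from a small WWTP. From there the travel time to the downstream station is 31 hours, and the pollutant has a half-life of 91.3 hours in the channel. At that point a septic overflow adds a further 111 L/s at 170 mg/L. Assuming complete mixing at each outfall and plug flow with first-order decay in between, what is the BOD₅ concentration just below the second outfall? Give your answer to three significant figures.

25.9 mg/L

Flow-weighted average: C = (823.0·2.300 + 110.0·77.00) / 933.0 = 10360/933.0 = 11.11 mg/L; combined flow 933.0 L/s.
Half-life 91.3 h → k = ln 2 / 91.3 = 0.007592 h⁻¹ = 0.1822 d⁻¹.
First-order decay: C = 11.11·exp(−k·t) = 11.11·0.7903 = 8.778 mg/L.
Second outfall: C = (933.0·8.778 + 111.0·170.0)/1044 = 25.92 mg/L.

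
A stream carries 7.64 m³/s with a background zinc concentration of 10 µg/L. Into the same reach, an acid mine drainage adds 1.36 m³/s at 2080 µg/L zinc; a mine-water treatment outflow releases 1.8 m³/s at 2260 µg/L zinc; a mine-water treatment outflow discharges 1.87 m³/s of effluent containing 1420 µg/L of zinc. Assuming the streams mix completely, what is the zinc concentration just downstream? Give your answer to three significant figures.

760 µg/L

Flow-weighted average: C = (7.640·10.00 + 1.360·2080 + 1.800·2260 + 1.870·1420) / 12.67 = 9629/12.67 = 760.0 µg/L.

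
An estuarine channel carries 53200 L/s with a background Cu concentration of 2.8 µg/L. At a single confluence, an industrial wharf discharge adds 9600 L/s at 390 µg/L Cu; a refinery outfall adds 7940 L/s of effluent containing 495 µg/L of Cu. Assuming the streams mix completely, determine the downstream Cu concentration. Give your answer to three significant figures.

After mixing, C = (53200·2.800 + 9600·390.0 + 7940·495.0) / 70740 = 7823000/70740 = 110.6 µg/L.

111 µg/L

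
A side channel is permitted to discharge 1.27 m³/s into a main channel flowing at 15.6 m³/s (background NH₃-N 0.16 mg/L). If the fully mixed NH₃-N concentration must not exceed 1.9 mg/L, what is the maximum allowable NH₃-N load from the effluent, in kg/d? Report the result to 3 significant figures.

Mass balance at the limit: 15.60·0.1600 + 1.270·Cₑ = 16.87·1.9 → Cₑ = 23.27 mg/L.
Load = 1.270 m³/s × 23.27 g/m³ × 86 400 s/d = 2554 kg/d.

2550 kg/d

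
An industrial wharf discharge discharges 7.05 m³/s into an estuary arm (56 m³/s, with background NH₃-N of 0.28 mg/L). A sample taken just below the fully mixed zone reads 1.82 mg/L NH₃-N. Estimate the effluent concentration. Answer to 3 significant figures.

14.1 mg/L

Mass balance: 56.00·0.2800 + 7.050·Cₑ = 63.05·1.820
→ Cₑ = (63.05·1.820 − 56.00·0.2800) / 7.050 = 14.05 mg/L.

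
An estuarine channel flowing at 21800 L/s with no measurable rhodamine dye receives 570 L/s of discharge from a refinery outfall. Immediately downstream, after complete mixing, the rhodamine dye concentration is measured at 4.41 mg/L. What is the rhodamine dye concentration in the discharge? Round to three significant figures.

173 mg/L

Mass balance: 21800·0 + 570.0·Cₑ = 22370·4.410
→ Cₑ = (22370·4.410 − 21800·0) / 570.0 = 173.1 mg/L.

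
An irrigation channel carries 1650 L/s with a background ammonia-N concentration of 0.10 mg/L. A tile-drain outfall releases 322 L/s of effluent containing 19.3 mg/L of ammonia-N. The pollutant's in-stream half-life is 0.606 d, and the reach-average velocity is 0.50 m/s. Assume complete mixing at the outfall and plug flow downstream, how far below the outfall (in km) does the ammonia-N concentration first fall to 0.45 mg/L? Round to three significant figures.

74.5 km

Mixed concentration C = ΣQC/ΣQ = (1650·0.1000 + 322.0·19.30) / 1972 = 6380/1972 = 3.235 mg/L.
Half-life 0.606 d → k = ln 2 / 0.606 = 1.144 d⁻¹.
Set 3.235·exp(−k·t) = 0.45 → t = ln(3.235/0.45)/k = 149000 s = 41.39 h.
Distance = v·t = 0.50·149000 = 74500 m = 74.50 km.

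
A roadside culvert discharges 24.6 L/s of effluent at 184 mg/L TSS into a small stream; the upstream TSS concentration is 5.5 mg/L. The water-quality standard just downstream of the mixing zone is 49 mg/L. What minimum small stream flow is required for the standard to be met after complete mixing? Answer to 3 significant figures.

Set C_mix = 49: (Q·5.500 + 24.60·184.0) / (Q + 24.60) = 49
→ Q = 24.60·(184.0 − 49)/(49 − 5.500) = 76.34 L/s.

76.3 L/s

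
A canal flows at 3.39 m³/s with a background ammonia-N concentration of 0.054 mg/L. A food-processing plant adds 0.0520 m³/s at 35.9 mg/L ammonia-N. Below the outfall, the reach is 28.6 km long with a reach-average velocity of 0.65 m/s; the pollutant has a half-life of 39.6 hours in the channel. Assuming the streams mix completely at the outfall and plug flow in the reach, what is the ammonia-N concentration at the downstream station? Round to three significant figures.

Flow-weighted average: C = (3.390·0.05400 + 0.05200·35.90) / 3.442 = 2.050/3.442 = 0.5955 mg/L.
Travel time t = 28.6·1000 / 0.65 = 44000 s = 12.22 h.
Half-life 39.6 h → k = ln 2 / 39.6 = 0.01750 h⁻¹ = 0.4201 d⁻¹.
Decay over the reach: 0.5955·exp(−kt) = 0.5955·0.8074 = 0.4808 mg/L.

0.481 mg/L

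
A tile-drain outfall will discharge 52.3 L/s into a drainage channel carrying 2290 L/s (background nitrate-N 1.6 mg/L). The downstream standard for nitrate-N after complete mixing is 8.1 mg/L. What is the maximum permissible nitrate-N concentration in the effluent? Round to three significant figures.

293 mg/L

At the limit, (Qr·Cr + Qe·Cₑ)/(Qr + Qe) = 8.1:
Cₑ = (2342·8.1 − 2290·1.600) / 52.30 = 292.7 mg/L.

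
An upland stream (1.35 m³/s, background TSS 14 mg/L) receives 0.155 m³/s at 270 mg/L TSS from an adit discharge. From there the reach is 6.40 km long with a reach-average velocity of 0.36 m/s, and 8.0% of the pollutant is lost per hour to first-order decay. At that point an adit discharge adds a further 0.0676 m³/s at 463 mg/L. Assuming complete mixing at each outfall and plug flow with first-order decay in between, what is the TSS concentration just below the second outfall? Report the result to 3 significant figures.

45.5 mg/L

After mixing, C = (1.350·14.00 + 0.1550·270.0) / 1.505 = 60.75/1.505 = 40.37 mg/L; combined flow 1.505 m³/s.
Travel time t = 6.40·1000 / 0.36 = 17780 s = 4.938 h.
8.0%/h lost → k = −ln(1 − 0.08) = 0.08338 h⁻¹.
Applying C = C₀e^(−kt): 40.37 × 0.6625 = 26.74 mg/L.
Second outfall: C = (1.505·26.74 + 0.06760·463.0)/1.573 = 45.49 mg/L.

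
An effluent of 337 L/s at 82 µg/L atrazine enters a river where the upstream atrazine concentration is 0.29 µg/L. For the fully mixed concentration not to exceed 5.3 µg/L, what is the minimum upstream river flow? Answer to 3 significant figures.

Set C_mix = 5.3: (Q·0.2900 + 337.0·82.00) / (Q + 337.0) = 5.3
→ Q = 337.0·(82.00 − 5.3)/(5.3 − 0.2900) = 5159 L/s.

5160 L/s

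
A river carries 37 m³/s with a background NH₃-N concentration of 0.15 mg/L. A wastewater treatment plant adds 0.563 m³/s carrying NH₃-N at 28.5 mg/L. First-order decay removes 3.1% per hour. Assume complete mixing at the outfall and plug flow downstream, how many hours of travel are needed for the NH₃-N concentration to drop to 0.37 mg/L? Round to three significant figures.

Mixed concentration C = ΣQC/ΣQ = (37.00·0.1500 + 0.5630·28.50) / 37.56 = 21.60/37.56 = 0.5749 mg/L.
3.1%/h lost → k = −ln(1 − 0.031) = 0.03149 h⁻¹.
0.5749·exp(−k·t) = 0.37 → t = ln(0.5749/0.37)/k = 50380 s = 14.00 h.

14.0 h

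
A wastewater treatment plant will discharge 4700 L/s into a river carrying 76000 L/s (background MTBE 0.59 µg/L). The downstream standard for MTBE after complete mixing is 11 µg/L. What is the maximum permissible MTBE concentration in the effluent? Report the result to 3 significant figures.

179 µg/L

At the limit, (Qr·Cr + Qe·Cₑ)/(Qr + Qe) = 11:
Cₑ = (80700·11 − 76000·0.5900) / 4700 = 179.3 µg/L.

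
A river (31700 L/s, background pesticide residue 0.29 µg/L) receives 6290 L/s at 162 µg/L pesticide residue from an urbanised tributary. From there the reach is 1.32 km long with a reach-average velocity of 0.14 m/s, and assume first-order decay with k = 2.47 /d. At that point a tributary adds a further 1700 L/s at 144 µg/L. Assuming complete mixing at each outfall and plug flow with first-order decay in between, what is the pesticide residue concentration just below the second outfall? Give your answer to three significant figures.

Mixed concentration C = ΣQC/ΣQ = (31700·0.2900 + 6290·162.0) / 37990 = 1028000/37990 = 27.06 µg/L; combined flow 37990 L/s.
Travel time t = 1.32·1000 / 0.14 = 9429 s = 2.619 h.
Applying C = C₀e^(−kt): 27.06 × 0.7637 = 20.67 µg/L.
Second outfall: C = (37990·20.67 + 1700·144.0)/39690 = 25.95 µg/L.

26.0 µg/L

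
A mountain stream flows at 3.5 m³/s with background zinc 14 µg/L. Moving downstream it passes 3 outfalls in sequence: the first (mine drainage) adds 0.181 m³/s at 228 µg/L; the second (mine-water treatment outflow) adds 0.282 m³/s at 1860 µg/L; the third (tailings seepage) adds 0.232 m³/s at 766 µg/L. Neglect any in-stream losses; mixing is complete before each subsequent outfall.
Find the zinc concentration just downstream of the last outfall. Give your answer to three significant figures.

189 µg/L

After outfall 1: Q = 3.500 + 0.1810 = 3.681 m³/s; C = (3.500·14.00 + 0.1810·228.0)/3.681 = 24.52 µg/L.
After outfall 2: Q = 3.681 + 0.2820 = 3.963 m³/s; C = (3.681·24.52 + 0.2820·1860)/3.963 = 155.1 µg/L.
After outfall 3: Q = 3.963 + 0.2320 = 4.195 m³/s; C = (3.963·155.1 + 0.2320·766.0)/4.195 = 188.9 µg/L.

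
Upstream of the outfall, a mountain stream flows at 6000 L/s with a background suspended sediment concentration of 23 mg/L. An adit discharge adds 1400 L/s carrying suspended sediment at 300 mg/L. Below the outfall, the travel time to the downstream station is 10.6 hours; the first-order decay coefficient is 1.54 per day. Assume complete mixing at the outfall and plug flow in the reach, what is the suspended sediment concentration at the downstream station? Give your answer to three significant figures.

38.2 mg/L

Mixed concentration C = ΣQC/ΣQ = (6000·23.00 + 1400·300.0) / 7400 = 558000/7400 = 75.41 mg/L.
After decay, C = 75.41 × e^(−kt) = 75.41 × 0.5065 = 38.20 mg/L.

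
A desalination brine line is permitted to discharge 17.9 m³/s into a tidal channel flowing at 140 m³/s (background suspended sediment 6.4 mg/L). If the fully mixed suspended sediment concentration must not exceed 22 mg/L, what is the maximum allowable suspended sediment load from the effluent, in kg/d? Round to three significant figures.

223000 kg/d

Mass balance at the limit: 140.0·6.400 + 17.90·Cₑ = 157.9·22 → Cₑ = 144.0 mg/L.
Load = 17.90 m³/s × 144.0 g/m³ × 86 400 s/d = 222700 kg/d.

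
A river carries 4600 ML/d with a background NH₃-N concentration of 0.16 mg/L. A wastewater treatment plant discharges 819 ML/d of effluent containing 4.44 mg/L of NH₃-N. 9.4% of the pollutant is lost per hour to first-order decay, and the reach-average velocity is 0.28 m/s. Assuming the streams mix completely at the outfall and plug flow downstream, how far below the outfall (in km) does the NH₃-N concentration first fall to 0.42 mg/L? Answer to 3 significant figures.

After mixing, C = (4600·0.1600 + 819.0·4.440) / 5419 = 4372/5419 = 0.8069 mg/L.
9.4%/h lost → k = −ln(1 − 0.094) = 0.09872 h⁻¹.
Set 0.8069·exp(−k·t) = 0.42 → t = ln(0.8069/0.42)/k = 23810 s = 6.614 h.
Distance = v·t = 0.28·23810 = 6667 m = 6.667 km.

6.67 km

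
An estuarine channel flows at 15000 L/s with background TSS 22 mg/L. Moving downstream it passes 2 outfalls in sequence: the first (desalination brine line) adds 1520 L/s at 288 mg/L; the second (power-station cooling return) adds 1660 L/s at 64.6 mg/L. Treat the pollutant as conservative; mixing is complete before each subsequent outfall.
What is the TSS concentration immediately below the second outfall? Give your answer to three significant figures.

48.1 mg/L

Outfall 1: combined Q = 16520 L/s; C = (15000·22.00 + 1520·288.0)/16520 = 46.47 mg/L.
Outfall 2: combined Q = 18180 L/s; C = (16520·46.47 + 1660·64.60)/18180 = 48.13 mg/L.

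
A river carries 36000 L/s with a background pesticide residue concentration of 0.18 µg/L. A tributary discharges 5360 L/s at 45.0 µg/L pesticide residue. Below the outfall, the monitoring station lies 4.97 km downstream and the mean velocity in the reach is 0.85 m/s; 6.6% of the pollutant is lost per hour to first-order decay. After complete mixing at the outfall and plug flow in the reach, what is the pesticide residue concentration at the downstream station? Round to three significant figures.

Flow-weighted average: C = (36000·0.1800 + 5360·45.00) / 41360 = 247700/41360 = 5.988 µg/L.
Travel time t = 4.97·1000 / 0.85 = 5847 s = 1.624 h.
6.6%/h lost → k = −ln(1 − 0.066) = 0.06828 h⁻¹.
After decay, C = 5.988 × e^(−kt) = 5.988 × 0.8950 = 5.360 µg/L.

5.36 µg/L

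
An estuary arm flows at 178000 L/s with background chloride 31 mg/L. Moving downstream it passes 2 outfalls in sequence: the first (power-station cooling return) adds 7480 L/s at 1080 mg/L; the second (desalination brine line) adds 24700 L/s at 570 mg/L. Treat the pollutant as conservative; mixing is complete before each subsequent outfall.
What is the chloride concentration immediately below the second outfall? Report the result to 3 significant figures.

After outfall 1: Q = 178000 + 7480 = 185500 L/s; C = (178000·31.00 + 7480·1080)/185500 = 73.30 mg/L.
After outfall 2: Q = 185500 + 24700 = 210200 L/s; C = (185500·73.30 + 24700·570.0)/210200 = 131.7 mg/L.

132 mg/L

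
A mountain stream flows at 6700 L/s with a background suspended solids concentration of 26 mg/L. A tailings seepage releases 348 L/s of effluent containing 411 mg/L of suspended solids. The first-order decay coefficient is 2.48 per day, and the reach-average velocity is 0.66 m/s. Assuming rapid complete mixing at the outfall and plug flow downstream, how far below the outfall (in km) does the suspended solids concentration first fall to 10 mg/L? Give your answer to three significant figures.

Mass balance: C = (6700·26.00 + 348.0·411.0) / 7048 = 317200/7048 = 45.01 mg/L.
Set 45.01·exp(−k·t) = 10 → t = ln(45.01/10)/k = 52410 s = 14.56 h.
Distance = v·t = 0.66·52410 = 34590 m = 34.59 km.

34.6 km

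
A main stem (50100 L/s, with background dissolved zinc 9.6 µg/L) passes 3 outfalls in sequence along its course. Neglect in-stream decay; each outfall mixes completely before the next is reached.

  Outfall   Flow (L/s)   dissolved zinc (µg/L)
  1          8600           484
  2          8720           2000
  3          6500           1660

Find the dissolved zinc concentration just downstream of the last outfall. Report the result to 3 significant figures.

445 µg/L

Outfall 1: combined Q = 58700 L/s; C = (50100·9.600 + 8600·484.0)/58700 = 79.10 µg/L.
Outfall 2: combined Q = 67420 L/s; C = (58700·79.10 + 8720·2000)/67420 = 327.5 µg/L.
Outfall 3: combined Q = 73920 L/s; C = (67420·327.5 + 6500·1660)/73920 = 444.7 µg/L.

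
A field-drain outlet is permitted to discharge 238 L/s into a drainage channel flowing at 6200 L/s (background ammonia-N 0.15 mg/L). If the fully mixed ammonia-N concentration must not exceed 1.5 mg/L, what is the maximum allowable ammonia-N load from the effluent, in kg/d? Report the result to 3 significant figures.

Mass balance at the limit: 6200·0.1500 + 238.0·Cₑ = 6438·1.5 → Cₑ = 36.67 mg/L.
238.0 L/s = 0.2380 m³/s. Load = 0.2380 m³/s × 36.67 g/m³ × 86 400 s/d = 754.0 kg/d.

754 kg/d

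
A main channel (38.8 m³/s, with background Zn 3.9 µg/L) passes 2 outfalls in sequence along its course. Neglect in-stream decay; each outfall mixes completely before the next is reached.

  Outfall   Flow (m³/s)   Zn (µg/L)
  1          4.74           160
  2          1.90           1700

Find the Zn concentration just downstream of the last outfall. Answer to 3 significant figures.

91.1 µg/L

Below outfall 1: Q → 43.54 m³/s, C = (38.80·3.900 + 4.740·160.0)/43.54 = 20.89 µg/L.
Below outfall 2: Q → 45.44 m³/s, C = (43.54·20.89 + 1.900·1700)/45.44 = 91.10 µg/L.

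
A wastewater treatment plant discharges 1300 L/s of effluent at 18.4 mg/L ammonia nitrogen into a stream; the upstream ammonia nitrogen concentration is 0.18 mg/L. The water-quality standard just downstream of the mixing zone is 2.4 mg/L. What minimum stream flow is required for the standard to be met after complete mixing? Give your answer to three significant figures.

Set C_mix = 2.4: (Q·0.1800 + 1300·18.40) / (Q + 1300) = 2.4
→ Q = 1300·(18.40 − 2.4)/(2.4 − 0.1800) = 9369 L/s.

9370 L/s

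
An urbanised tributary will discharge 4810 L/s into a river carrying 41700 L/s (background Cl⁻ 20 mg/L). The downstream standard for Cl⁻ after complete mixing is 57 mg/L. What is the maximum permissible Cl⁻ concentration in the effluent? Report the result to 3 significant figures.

At the limit, (Qr·Cr + Qe·Cₑ)/(Qr + Qe) = 57:
Cₑ = (46510·57 − 41700·20.00) / 4810 = 377.8 mg/L.

378 mg/L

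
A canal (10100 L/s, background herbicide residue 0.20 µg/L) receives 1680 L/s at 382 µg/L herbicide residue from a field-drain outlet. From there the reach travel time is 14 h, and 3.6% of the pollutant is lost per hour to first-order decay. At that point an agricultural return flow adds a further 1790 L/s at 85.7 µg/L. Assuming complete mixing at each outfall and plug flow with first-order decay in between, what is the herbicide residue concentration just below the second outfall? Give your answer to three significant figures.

39.7 µg/L

Flow-weighted average: C = (10100·0.2000 + 1680·382.0) / 11780 = 643800/11780 = 54.65 µg/L; combined flow 11780 L/s.
3.6%/h lost → k = −ln(1 − 0.036) = 0.03666 h⁻¹.
Decay over the reach: 54.65·exp(−kt) = 54.65·0.5985 = 32.71 µg/L.
Second outfall: C = (11780·32.71 + 1790·85.70)/13570 = 39.70 µg/L.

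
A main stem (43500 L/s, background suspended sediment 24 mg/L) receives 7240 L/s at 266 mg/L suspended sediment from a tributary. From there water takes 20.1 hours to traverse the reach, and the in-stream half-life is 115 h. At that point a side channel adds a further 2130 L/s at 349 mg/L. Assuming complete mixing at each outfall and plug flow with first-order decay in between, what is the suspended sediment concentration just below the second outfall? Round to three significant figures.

63.8 mg/L

Mass balance: C = (43500·24.00 + 7240·266.0) / 50740 = 2970000/50740 = 58.53 mg/L; combined flow 50740 L/s.
Half-life 115 h → k = ln 2 / 115 = 0.006027 h⁻¹ = 0.1447 d⁻¹.
First-order decay: C = 58.53·exp(−k·t) = 58.53·0.8859 = 51.85 mg/L.
At the second outfall, C = (50740·51.85 + 2130·349.0) / (50740 + 2130) = 63.82 mg/L.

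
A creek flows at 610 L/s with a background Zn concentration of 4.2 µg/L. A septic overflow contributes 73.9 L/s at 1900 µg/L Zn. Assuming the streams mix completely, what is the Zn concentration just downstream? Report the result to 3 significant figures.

After mixing, C = (610.0·4.200 + 73.90·1900) / 683.9 = 143000/683.9 = 209.1 µg/L.

209 µg/L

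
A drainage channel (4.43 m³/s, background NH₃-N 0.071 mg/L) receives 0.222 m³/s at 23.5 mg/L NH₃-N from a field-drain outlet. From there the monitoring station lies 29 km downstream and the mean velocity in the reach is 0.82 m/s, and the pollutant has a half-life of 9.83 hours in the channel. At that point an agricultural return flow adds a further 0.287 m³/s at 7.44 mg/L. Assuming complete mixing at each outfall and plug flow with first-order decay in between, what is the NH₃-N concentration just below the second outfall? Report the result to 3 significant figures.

Mixed concentration C = ΣQC/ΣQ = (4.430·0.07100 + 0.2220·23.50) / 4.652 = 5.532/4.652 = 1.189 mg/L; combined flow 4.652 m³/s.
Travel time t = 29·1000 / 0.82 = 35370 s = 9.824 h.
Half-life 9.83 h → k = ln 2 / 9.83 = 0.07051 h⁻¹ = 1.692 d⁻¹.
Applying C = C₀e^(−kt): 1.189 × 0.5002 = 0.5948 mg/L.
At the second outfall, C = (4.652·0.5948 + 0.2870·7.440) / (4.652 + 0.2870) = 0.9926 mg/L.

0.993 mg/L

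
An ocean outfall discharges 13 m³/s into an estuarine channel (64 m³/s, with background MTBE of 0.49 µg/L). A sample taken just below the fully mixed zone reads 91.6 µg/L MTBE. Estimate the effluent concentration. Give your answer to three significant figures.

Mass balance: 64.00·0.4900 + 13.00·Cₑ = 77.00·91.60
→ Cₑ = (77.00·91.60 − 64.00·0.4900) / 13.00 = 540.1 µg/L.

540 µg/L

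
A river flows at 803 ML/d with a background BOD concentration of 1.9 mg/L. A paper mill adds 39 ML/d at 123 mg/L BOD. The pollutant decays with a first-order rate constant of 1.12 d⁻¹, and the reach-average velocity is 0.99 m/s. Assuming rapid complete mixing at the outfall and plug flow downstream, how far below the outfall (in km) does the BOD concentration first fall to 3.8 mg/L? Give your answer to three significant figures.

Mixed concentration C = ΣQC/ΣQ = (803.0·1.900 + 39.00·123.0) / 842.0 = 6323/842.0 = 7.509 mg/L.
Set 7.509·exp(−k·t) = 3.8 → t = ln(7.509/3.8)/k = 52540 s = 14.60 h.
Distance = v·t = 0.99·52540 = 52020 m = 52.02 km.

52.0 km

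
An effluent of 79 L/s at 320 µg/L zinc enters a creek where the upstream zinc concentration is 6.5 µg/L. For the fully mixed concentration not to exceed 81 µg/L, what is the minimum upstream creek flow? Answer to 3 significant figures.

Set C_mix = 81: (Q·6.500 + 79.00·320.0) / (Q + 79.00) = 81
→ Q = 79.00·(320.0 − 81)/(81 − 6.500) = 253.4 L/s.

253 L/s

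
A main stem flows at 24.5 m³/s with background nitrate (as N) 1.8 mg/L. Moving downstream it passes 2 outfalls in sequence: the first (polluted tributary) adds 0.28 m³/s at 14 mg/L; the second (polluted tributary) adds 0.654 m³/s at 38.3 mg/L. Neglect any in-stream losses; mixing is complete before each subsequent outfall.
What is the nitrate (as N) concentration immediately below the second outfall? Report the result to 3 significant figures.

After outfall 1: Q = 24.50 + 0.2800 = 24.78 m³/s; C = (24.50·1.800 + 0.2800·14.00)/24.78 = 1.938 mg/L.
After outfall 2: Q = 24.78 + 0.6540 = 25.43 m³/s; C = (24.78·1.938 + 0.6540·38.30)/25.43 = 2.873 mg/L.

2.87 mg/L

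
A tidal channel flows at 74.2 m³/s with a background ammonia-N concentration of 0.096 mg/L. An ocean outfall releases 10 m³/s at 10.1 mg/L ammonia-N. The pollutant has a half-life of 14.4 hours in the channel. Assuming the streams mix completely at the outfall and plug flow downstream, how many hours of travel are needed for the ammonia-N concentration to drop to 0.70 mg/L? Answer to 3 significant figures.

Flow-weighted average: C = (74.20·0.09600 + 10.00·10.10) / 84.20 = 108.1/84.20 = 1.284 mg/L.
Half-life 14.4 h → k = ln 2 / 14.4 = 0.04814 h⁻¹ = 1.155 d⁻¹.
1.284·exp(−k·t) = 0.70 → t = ln(1.284/0.70)/k = 45380 s = 12.61 h.

12.6 h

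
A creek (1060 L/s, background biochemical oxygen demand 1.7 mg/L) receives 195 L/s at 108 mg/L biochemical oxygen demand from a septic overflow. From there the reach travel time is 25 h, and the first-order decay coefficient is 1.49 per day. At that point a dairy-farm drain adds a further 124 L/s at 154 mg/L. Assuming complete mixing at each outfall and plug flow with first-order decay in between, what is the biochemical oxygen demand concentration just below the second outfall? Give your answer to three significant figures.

Conservation of mass: C = (1060·1.700 + 195.0·108.0) / 1255 = 22860/1255 = 18.22 mg/L; combined flow 1255 L/s.
After decay, C = 18.22 × e^(−kt) = 18.22 × 0.2118 = 3.858 mg/L.
Second outfall: C = (1255·3.858 + 124.0·154.0)/1379 = 17.36 mg/L.

17.4 mg/L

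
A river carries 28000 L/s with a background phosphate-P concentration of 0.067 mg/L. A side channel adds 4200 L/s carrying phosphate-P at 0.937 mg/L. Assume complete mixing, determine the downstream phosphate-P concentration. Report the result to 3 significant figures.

0.180 mg/L

Conservation of mass: C = (28000·0.06700 + 4200·0.9370) / 32200 = 5811/32200 = 0.1805 mg/L.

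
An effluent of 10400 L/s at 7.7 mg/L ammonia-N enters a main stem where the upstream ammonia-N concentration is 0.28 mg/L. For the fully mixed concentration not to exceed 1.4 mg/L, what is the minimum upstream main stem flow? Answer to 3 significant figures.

58500 L/s

Set C_mix = 1.4: (Q·0.2800 + 10400·7.700) / (Q + 10400) = 1.4
→ Q = 10400·(7.700 − 1.4)/(1.4 − 0.2800) = 58500 L/s.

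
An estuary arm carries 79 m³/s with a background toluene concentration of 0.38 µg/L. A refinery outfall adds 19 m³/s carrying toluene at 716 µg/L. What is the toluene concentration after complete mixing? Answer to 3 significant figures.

Mixed concentration C = ΣQC/ΣQ = (79.00·0.3800 + 19.00·716.0) / 98.00 = 13630/98.00 = 139.1 µg/L.

139 µg/L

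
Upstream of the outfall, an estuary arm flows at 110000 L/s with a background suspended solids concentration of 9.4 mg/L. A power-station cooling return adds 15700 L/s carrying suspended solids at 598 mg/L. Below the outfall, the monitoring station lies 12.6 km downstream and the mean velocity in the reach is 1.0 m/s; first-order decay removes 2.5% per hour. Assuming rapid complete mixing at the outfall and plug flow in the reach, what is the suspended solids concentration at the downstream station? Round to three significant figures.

75.9 mg/L

Flow-weighted average: C = (110000·9.400 + 15700·598.0) / 125700 = 10420000/125700 = 82.92 mg/L.
Travel time t = 12.6·1000 / 1.0 = 12600 s = 3.500 h.
2.5%/h lost → k = −ln(1 − 0.025) = 0.02532 h⁻¹.
First-order decay: C = 82.92·exp(−k·t) = 82.92·0.9152 = 75.89 mg/L.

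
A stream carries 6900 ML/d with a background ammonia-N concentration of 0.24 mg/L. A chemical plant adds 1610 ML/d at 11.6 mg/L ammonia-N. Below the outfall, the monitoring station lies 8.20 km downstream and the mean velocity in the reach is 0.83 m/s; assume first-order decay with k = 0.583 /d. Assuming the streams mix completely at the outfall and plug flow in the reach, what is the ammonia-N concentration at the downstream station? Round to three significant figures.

Mixed concentration C = ΣQC/ΣQ = (6900·0.2400 + 1610·11.60) / 8510 = 20330/8510 = 2.389 mg/L.
Travel time t = 8.20·1000 / 0.83 = 9880 s = 2.744 h.
Applying C = C₀e^(−kt): 2.389 × 0.9355 = 2.235 mg/L.

2.24 mg/L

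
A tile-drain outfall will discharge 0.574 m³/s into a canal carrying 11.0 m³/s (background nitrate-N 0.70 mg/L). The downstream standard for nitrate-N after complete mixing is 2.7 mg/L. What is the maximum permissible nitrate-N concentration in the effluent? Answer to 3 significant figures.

At the limit, (Qr·Cr + Qe·Cₑ)/(Qr + Qe) = 2.7:
Cₑ = (11.57·2.7 − 11.00·0.7000) / 0.5740 = 41.03 mg/L.

41.0 mg/L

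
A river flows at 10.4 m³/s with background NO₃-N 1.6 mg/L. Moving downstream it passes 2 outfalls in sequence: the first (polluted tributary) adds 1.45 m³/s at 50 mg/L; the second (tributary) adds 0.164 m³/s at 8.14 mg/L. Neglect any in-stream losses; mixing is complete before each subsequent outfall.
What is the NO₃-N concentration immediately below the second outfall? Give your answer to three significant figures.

Below outfall 1: Q → 11.85 m³/s, C = (10.40·1.600 + 1.450·50.00)/11.85 = 7.522 mg/L.
Below outfall 2: Q → 12.01 m³/s, C = (11.85·7.522 + 0.1640·8.140)/12.01 = 7.531 mg/L.

7.53 mg/L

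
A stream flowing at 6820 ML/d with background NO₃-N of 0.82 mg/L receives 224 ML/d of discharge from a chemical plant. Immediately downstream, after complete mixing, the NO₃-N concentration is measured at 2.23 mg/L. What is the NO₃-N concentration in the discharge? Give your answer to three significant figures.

Mass balance: 6820·0.8200 + 224.0·Cₑ = 7044·2.230
→ Cₑ = (7044·2.230 − 6820·0.8200) / 224.0 = 45.16 mg/L.

45.2 mg/L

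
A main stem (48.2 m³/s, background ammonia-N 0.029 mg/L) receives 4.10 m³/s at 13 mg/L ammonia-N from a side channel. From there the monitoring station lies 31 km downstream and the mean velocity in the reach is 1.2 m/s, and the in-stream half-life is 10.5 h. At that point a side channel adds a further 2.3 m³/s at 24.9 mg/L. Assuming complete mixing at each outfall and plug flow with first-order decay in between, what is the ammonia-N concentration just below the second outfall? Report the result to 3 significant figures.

Mixed concentration C = ΣQC/ΣQ = (48.20·0.02900 + 4.100·13.00) / 52.30 = 54.70/52.30 = 1.046 mg/L; combined flow 52.30 m³/s.
Travel time t = 31·1000 / 1.2 = 25830 s = 7.176 h.
Half-life 10.5 h → k = ln 2 / 10.5 = 0.06601 h⁻¹ = 1.584 d⁻¹.
Applying C = C₀e^(−kt): 1.046 × 0.6227 = 0.6512 mg/L.
Second outfall: C = (52.30·0.6512 + 2.300·24.90)/54.60 = 1.673 mg/L.

1.67 mg/L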